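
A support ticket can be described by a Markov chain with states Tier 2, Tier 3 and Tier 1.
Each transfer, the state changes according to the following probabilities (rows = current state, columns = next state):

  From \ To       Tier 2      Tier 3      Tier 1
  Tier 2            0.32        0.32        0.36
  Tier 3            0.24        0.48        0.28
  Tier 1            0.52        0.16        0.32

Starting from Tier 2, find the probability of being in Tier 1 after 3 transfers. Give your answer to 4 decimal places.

Propagate the distribution vector 3 transfers from Tier 2.
After 0 transfers: (1.0000, 0.0000, 0.0000)
After 1 transfer: (0.3200, 0.3200, 0.3600)
After 2 transfers: (0.3664, 0.3136, 0.3200)
After 3 transfers: (0.3589, 0.3190, 0.3221)
P(in Tier 1 after 3 transfers) = 0.3221

0.3221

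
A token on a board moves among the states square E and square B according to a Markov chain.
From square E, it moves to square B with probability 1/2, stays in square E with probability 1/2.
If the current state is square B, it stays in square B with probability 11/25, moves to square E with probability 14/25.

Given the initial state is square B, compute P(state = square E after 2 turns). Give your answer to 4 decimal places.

0.5264

Sum over the intermediate state after 1 turn:
P = P(square B→square E)·P(square E→square E) + P(square B→square B)·P(square B→square E)
  = 0.56×0.5 + 0.44×0.56
  = 0.2800 + 0.2464 = 0.5264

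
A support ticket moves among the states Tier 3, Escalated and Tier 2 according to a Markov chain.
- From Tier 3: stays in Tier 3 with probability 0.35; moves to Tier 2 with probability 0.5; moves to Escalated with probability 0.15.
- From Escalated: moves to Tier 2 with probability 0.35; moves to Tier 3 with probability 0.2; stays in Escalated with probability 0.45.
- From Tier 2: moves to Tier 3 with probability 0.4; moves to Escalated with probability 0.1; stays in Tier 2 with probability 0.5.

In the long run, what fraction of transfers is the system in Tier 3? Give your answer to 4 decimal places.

0.3466

Let the stationary distribution be π with π = πP and π_1 + π_2 + π_3 = 1.
π_1 = 0.35·π_1 + 0.2·π_2 + 0.4·π_3
π_2 = 0.15·π_1 + 0.45·π_2 + 0.1·π_3
Solving with the normalization constraint gives π = (0.3466, 0.1805, 0.4729).
So the stationary probability of Tier 3 is 0.3466.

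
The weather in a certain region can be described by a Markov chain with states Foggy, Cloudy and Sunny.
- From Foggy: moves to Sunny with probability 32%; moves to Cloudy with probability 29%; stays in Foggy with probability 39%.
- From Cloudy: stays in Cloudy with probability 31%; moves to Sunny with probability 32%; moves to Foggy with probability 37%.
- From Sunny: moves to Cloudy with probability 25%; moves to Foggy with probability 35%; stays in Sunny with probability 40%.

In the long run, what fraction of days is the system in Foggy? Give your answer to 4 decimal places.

0.3705

Let the stationary distribution be π with π = πP and π_1 + π_2 + π_3 = 1.
π_1 = 0.39·π_1 + 0.37·π_2 + 0.35·π_3
π_2 = 0.29·π_1 + 0.31·π_2 + 0.25·π_3
Solving with the normalization constraint gives π = (0.3705, 0.2817, 0.3478).
So the stationary probability of Foggy is 0.3705.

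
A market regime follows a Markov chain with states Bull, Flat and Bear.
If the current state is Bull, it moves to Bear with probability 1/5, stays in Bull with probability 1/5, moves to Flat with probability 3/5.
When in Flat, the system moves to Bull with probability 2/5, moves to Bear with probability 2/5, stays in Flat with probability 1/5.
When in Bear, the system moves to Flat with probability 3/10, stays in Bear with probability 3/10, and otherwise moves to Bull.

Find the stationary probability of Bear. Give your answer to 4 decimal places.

Let the stationary distribution be π with π = πP and π_1 + π_2 + π_3 = 1.
π_1 = 0.2·π_1 + 0.4·π_2 + 0.4·π_3
π_2 = 0.6·π_1 + 0.2·π_2 + 0.3·π_3
Solving with the normalization constraint gives π = (0.3333, 0.3636, 0.3030).
So the stationary probability of Bear is 0.3030.

0.3030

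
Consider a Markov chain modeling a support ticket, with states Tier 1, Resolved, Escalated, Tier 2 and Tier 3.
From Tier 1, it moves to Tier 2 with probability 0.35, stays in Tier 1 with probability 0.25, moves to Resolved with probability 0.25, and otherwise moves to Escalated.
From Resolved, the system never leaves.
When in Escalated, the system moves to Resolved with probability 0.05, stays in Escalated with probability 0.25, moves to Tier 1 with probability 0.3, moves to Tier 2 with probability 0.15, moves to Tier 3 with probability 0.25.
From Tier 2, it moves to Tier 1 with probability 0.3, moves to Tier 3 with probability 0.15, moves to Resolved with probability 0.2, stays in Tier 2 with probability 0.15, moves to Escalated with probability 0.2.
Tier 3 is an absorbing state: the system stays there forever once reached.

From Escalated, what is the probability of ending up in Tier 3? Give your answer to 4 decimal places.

Let h(s) be the probability of absorption at Tier 3 starting from transient state s. Then h(Tier 3) = 1 and h(Resolved) = 0. By first-step analysis:
h(Tier 1) = 0.25·h(Tier 1) + 0.25·0 + 0.15·h(Escalated) + 0.35·h(Tier 2)
h(Escalated) = 0.3·h(Tier 1) + 0.05·0 + 0.25·h(Escalated) + 0.15·h(Tier 2) + 0.25·1
h(Tier 2) = 0.3·h(Tier 1) + 0.2·0 + 0.2·h(Escalated) + 0.15·h(Tier 2) + 0.15·1
Solving: h(Tier 1) = 0.2963, h(Escalated) = 0.5332, h(Tier 2) = 0.4065.
Starting from Escalated, the probability is 0.5332.

0.5332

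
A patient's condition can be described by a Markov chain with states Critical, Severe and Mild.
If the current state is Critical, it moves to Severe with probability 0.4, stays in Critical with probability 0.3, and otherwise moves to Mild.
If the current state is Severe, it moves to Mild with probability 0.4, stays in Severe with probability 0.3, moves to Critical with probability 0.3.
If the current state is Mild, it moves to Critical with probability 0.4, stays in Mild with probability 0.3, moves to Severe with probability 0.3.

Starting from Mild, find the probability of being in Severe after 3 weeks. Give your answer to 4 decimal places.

Propagate the distribution vector 3 weeks from Mild.
After 0 weeks: (0.0000, 0.0000, 1.0000)
After 1 week: (0.4000, 0.3000, 0.3000)
After 2 weeks: (0.3300, 0.3400, 0.3300)
After 3 weeks: (0.3330, 0.3330, 0.3340)
P(in Severe after 3 weeks) = 0.3330

0.3330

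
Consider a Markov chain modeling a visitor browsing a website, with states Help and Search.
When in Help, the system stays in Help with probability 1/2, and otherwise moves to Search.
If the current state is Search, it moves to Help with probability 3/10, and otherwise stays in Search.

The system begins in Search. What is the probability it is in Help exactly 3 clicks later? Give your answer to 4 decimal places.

Propagate the distribution vector 3 clicks from Search.
After 0 clicks: (0.0000, 1.0000)
After 1 click: (0.3000, 0.7000)
After 2 clicks: (0.3600, 0.6400)
After 3 clicks: (0.3720, 0.6280)
P(in Help after 3 clicks) = 0.3720

0.3720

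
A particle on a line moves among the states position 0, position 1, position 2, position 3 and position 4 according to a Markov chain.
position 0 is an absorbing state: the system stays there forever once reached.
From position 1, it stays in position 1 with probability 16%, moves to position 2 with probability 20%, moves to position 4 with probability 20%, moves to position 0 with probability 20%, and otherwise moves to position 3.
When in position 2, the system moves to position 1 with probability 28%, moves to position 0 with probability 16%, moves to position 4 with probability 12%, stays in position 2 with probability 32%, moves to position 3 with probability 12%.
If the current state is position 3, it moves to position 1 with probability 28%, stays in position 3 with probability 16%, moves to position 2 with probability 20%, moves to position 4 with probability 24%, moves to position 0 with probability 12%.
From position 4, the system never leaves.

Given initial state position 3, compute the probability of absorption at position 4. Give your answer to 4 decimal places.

Let h(s) be the probability of absorption at position 4 starting from transient state s. Then h(position 4) = 1 and h(position 0) = 0. By first-step analysis:
h(position 1) = 0.2·0 + 0.16·h(position 1) + 0.2·h(position 2) + 0.24·h(position 3) + 0.2·1
h(position 2) = 0.16·0 + 0.28·h(position 1) + 0.32·h(position 2) + 0.12·h(position 3) + 0.12·1
h(position 3) = 0.12·0 + 0.28·h(position 1) + 0.2·h(position 2) + 0.16·h(position 3) + 0.24·1
Solving: h(position 1) = 0.5199, h(position 2) = 0.4922, h(position 3) = 0.5762.
Starting from position 3, the probability is 0.5762.

0.5762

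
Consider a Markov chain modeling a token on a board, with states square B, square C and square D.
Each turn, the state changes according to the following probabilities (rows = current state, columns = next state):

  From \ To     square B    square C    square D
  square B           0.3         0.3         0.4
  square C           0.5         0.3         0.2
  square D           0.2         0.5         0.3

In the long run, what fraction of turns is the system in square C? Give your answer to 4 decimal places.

0.3596

Let the stationary distribution be π with π = πP and π_1 + π_2 + π_3 = 1.
π_1 = 0.3·π_1 + 0.5·π_2 + 0.2·π_3
π_2 = 0.3·π_1 + 0.3·π_2 + 0.5·π_3
Solving with the normalization constraint gives π = (0.3421, 0.3596, 0.2982).
So the stationary probability of square C is 0.3596.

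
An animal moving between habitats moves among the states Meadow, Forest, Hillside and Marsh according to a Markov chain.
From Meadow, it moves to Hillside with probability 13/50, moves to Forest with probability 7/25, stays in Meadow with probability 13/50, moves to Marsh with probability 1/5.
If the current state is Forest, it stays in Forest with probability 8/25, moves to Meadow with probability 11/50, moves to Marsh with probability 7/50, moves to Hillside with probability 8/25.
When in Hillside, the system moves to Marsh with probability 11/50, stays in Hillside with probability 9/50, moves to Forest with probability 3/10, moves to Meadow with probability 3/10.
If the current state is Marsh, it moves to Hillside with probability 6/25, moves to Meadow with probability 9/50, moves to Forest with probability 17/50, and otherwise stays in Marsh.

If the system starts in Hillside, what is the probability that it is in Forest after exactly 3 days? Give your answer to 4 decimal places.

0.3092

Propagate the distribution vector 3 days from Hillside.
After 0 days: (0.0000, 0.0000, 1.0000, 0.0000)
After 1 day: (0.3000, 0.3000, 0.1800, 0.2200)
After 2 days: (0.2376, 0.3088, 0.2592, 0.1944)
After 3 days: (0.2425, 0.3092, 0.2539, 0.1944)
P(in Forest after 3 days) = 0.3092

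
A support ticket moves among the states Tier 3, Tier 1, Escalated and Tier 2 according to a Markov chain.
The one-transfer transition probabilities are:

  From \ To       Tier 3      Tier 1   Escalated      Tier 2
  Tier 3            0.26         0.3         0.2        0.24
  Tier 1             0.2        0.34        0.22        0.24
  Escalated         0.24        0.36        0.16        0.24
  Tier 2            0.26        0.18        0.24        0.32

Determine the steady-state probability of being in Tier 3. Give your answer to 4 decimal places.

0.2383

Let the stationary distribution be π with π = πP and π_1 + π_2 + π_3 + π_4 = 1.
π_1 = 0.26·π_1 + 0.2·π_2 + 0.24·π_3 + 0.26·π_4
π_2 = 0.3·π_1 + 0.34·π_2 + 0.36·π_3 + 0.18·π_4
π_3 = 0.2·π_1 + 0.22·π_2 + 0.16·π_3 + 0.24·π_4
Solving with the normalization constraint gives π = (0.2383, 0.2929, 0.2080, 0.2609).
So the stationary probability of Tier 3 is 0.2383.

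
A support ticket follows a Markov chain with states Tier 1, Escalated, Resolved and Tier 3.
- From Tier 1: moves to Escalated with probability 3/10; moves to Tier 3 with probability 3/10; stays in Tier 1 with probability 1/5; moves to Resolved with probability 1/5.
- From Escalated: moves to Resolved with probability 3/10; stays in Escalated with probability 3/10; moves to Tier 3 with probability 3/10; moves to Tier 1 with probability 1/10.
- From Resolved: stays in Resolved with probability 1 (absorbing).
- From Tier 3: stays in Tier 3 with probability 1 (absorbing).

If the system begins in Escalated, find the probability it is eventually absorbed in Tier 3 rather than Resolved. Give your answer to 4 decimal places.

0.5094

Let h(s) be the probability of absorption at Tier 3 starting from transient state s. Then h(Tier 3) = 1 and h(Resolved) = 0. By first-step analysis:
h(Tier 1) = 0.2·h(Tier 1) + 0.3·h(Escalated) + 0.2·0 + 0.3·1
h(Escalated) = 0.1·h(Tier 1) + 0.3·h(Escalated) + 0.3·0 + 0.3·1
Solving: h(Tier 1) = 0.5660, h(Escalated) = 0.5094.
Starting from Escalated, the probability is 0.5094.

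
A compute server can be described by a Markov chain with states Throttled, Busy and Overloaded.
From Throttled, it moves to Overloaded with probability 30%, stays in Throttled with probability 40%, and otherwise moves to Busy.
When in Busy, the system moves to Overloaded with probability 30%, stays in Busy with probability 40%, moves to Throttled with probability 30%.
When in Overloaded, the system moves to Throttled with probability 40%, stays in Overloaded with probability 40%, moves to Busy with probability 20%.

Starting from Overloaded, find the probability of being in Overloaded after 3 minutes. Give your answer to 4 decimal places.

Propagate the distribution vector 3 minutes from Overloaded.
After 0 minutes: (0.0000, 0.0000, 1.0000)
After 1 minute: (0.4000, 0.2000, 0.4000)
After 2 minutes: (0.3800, 0.2800, 0.3400)
After 3 minutes: (0.3720, 0.2940, 0.3340)
P(in Overloaded after 3 minutes) = 0.3340

0.3340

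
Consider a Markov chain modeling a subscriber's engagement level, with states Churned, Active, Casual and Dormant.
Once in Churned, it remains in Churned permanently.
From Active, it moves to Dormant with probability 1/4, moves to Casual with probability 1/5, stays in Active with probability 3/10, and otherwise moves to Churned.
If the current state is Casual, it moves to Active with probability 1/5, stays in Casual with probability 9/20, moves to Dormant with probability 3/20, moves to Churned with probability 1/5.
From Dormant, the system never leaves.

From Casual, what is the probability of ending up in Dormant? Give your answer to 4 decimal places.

0.4493

Let h(s) be the probability of absorption at Dormant starting from transient state s. Then h(Dormant) = 1 and h(Churned) = 0. By first-step analysis:
h(Active) = 0.25·0 + 0.3·h(Active) + 0.2·h(Casual) + 0.25·1
h(Casual) = 0.2·0 + 0.2·h(Active) + 0.45·h(Casual) + 0.15·1
Solving: h(Active) = 0.4855, h(Casual) = 0.4493.
Starting from Casual, the probability is 0.4493.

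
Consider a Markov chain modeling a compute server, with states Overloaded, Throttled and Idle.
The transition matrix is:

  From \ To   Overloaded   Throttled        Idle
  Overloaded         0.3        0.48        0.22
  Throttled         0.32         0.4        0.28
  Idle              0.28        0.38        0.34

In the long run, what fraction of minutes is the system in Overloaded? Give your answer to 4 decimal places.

0.3028

Let the stationary distribution be π with π = πP and π_1 + π_2 + π_3 = 1.
π_1 = 0.3·π_1 + 0.32·π_2 + 0.28·π_3
π_2 = 0.48·π_1 + 0.4·π_2 + 0.38·π_3
Solving with the normalization constraint gives π = (0.3028, 0.4187, 0.2785).
So the stationary probability of Overloaded is 0.3028.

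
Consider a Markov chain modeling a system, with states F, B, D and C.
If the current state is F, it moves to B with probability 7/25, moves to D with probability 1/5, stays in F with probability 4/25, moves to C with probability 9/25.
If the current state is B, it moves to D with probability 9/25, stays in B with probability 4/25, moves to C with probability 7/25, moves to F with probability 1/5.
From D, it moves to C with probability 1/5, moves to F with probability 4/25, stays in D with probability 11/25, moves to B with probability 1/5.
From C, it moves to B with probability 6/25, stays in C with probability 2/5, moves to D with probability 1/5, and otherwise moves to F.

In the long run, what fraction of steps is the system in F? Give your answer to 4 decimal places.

0.1687

Let the stationary distribution be π with π = πP and π_1 + π_2 + π_3 + π_4 = 1.
π_1 = 0.16·π_1 + 0.2·π_2 + 0.16·π_3 + 0.16·π_4
π_2 = 0.28·π_1 + 0.16·π_2 + 0.2·π_3 + 0.24·π_4
π_3 = 0.2·π_1 + 0.36·π_2 + 0.44·π_3 + 0.2·π_4
Solving with the normalization constraint gives π = (0.1687, 0.2170, 0.3088, 0.3054).
So the stationary probability of F is 0.1687.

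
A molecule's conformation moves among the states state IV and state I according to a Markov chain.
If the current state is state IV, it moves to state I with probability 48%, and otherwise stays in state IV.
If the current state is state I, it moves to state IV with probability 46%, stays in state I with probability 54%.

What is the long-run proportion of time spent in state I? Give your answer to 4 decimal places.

Let the stationary distribution be π with π = πP and π_1 + π_2 = 1.
π_1 = 0.52·π_1 + 0.46·π_2
Solving with the normalization constraint gives π = (0.4894, 0.5106).
So the stationary probability of state I is 0.5106.

0.5106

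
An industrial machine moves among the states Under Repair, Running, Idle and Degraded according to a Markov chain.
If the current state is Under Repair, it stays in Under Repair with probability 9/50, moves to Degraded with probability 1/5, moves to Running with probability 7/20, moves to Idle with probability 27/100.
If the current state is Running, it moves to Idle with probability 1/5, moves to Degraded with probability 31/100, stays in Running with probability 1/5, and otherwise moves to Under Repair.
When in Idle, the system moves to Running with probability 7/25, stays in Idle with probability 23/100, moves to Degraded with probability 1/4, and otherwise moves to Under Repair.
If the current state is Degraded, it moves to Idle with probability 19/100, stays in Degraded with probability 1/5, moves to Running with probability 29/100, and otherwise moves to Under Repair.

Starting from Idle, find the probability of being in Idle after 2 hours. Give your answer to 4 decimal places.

0.2212

Propagate the distribution vector 2 hours from Idle.
After 0 hours: (0.0000, 0.0000, 1.0000, 0.0000)
After 1 hour: (0.2400, 0.2800, 0.2300, 0.2500)
After 2 hours: (0.2596, 0.2769, 0.2212, 0.2423)
P(in Idle after 2 hours) = 0.2212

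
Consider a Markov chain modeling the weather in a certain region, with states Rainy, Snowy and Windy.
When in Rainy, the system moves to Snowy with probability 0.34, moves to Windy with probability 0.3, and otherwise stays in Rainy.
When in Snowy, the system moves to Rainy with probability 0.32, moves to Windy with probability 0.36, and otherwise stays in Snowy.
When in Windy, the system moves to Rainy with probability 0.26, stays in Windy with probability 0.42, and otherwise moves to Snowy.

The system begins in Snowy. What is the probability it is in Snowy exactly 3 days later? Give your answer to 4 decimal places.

0.3262

Propagate the distribution vector 3 days from Snowy.
After 0 days: (0.0000, 1.0000, 0.0000)
After 1 day: (0.3200, 0.3200, 0.3600)
After 2 days: (0.3112, 0.3264, 0.3624)
After 3 days: (0.3107, 0.3262, 0.3631)
P(in Snowy after 3 days) = 0.3262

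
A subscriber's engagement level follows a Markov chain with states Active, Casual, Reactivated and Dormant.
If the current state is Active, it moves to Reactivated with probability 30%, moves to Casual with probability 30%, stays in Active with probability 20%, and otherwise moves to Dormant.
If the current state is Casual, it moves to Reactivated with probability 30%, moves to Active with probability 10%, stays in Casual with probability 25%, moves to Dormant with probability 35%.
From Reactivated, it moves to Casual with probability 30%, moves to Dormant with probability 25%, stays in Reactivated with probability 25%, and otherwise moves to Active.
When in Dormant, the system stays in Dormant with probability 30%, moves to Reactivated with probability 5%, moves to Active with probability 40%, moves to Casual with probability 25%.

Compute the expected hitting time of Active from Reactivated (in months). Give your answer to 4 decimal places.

Let t(s) be the expected number of months to first reach Active from state s, with t(Active) = 0. Conditioning on the first month:
t(Casual) = 1 + 0.25·t(Casual) + 0.3·t(Reactivated) + 0.35·t(Dormant)
t(Reactivated) = 1 + 0.3·t(Casual) + 0.25·t(Reactivated) + 0.25·t(Dormant)
t(Dormant) = 1 + 0.25·t(Casual) + 0.05·t(Reactivated) + 0.3·t(Dormant)
Solving: t(Casual) = 4.6494, t(Reactivated) = 4.3258, t(Dormant) = 3.3981.
Expected months from Reactivated to Active: 4.3258.

4.3258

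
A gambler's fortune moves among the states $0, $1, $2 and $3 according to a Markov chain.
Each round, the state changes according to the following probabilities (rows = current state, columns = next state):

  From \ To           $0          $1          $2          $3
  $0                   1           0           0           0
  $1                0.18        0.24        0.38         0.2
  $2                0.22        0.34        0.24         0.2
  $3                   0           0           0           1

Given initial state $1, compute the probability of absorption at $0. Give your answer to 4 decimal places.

0.4915

Let h(s) be the probability of absorption at $0 starting from transient state s. Then h($0) = 1 and h($3) = 0. By first-step analysis:
h($1) = 0.18·1 + 0.24·h($1) + 0.38·h($2) + 0.2·0
h($2) = 0.22·1 + 0.34·h($1) + 0.24·h($2) + 0.2·0
Solving: h($1) = 0.4915, h($2) = 0.5094.
Starting from $1, the probability is 0.4915.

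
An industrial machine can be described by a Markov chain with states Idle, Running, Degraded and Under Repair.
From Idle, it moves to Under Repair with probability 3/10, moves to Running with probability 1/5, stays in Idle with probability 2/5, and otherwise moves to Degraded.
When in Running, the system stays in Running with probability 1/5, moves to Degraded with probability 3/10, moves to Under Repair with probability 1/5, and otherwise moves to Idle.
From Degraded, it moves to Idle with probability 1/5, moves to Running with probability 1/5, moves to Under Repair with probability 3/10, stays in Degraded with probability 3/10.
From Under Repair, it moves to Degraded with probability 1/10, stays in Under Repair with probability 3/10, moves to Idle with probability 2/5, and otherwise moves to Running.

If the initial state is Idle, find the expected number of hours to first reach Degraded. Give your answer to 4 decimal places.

Let t(s) be the expected number of hours to first reach Degraded from state s, with t(Degraded) = 0. Conditioning on the first hour:
t(Idle) = 1 + 0.4·t(Idle) + 0.2·t(Running) + 0.3·t(Under Repair)
t(Running) = 1 + 0.3·t(Idle) + 0.2·t(Running) + 0.2·t(Under Repair)
t(Under Repair) = 1 + 0.4·t(Idle) + 0.2·t(Running) + 0.3·t(Under Repair)
Solving: t(Idle) = 7.1429, t(Running) = 5.7143, t(Under Repair) = 7.1429.
Expected hours from Idle to Degraded: 7.1429.

7.1429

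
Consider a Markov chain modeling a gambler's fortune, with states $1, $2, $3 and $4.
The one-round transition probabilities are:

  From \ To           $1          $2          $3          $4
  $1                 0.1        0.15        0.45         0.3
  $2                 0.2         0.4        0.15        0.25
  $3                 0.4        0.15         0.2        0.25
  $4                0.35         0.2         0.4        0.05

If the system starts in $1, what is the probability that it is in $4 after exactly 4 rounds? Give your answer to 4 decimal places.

Propagate the distribution vector 4 rounds from $1.
After 0 rounds: (1.0000, 0.0000, 0.0000, 0.0000)
After 1 round: (0.1000, 0.1500, 0.4500, 0.3000)
After 2 rounds: (0.3250, 0.2025, 0.2775, 0.1950)
After 3 rounds: (0.2523, 0.2104, 0.3101, 0.2273)
After 4 rounds: (0.2709, 0.2140, 0.2980, 0.2172)
P(in $4 after 4 rounds) = 0.2172

0.2172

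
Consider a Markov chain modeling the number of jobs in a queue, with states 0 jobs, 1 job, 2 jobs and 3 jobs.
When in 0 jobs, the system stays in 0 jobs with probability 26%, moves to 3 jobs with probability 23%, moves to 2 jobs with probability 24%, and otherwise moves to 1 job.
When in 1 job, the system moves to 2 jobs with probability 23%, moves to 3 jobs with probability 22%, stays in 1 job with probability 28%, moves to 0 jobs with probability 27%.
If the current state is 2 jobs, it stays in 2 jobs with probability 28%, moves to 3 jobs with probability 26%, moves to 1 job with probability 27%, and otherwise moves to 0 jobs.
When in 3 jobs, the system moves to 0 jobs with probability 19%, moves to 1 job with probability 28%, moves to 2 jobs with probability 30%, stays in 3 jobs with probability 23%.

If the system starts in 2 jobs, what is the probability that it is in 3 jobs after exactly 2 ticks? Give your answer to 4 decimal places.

Propagate the distribution vector 2 ticks from 2 jobs.
After 0 ticks: (0.0000, 0.0000, 1.0000, 0.0000)
After 1 tick: (0.1900, 0.2700, 0.2800, 0.2600)
After 2 ticks: (0.2249, 0.2753, 0.2641, 0.2357)
P(in 3 jobs after 2 ticks) = 0.2357

0.2357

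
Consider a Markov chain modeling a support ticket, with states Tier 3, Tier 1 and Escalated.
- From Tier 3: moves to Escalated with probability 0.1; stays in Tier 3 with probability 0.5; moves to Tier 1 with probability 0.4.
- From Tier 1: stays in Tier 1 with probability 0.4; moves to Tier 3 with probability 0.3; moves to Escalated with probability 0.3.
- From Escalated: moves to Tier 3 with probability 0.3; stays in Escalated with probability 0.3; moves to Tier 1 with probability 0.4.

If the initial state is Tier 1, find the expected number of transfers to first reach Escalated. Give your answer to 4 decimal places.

Let t(s) be the expected number of transfers to first reach Escalated from state s, with t(Escalated) = 0. Conditioning on the first transfer:
t(Tier 3) = 1 + 0.5·t(Tier 3) + 0.4·t(Tier 1)
t(Tier 1) = 1 + 0.3·t(Tier 3) + 0.4·t(Tier 1)
Solving: t(Tier 3) = 5.5556, t(Tier 1) = 4.4444.
Expected transfers from Tier 1 to Escalated: 4.4444.

4.4444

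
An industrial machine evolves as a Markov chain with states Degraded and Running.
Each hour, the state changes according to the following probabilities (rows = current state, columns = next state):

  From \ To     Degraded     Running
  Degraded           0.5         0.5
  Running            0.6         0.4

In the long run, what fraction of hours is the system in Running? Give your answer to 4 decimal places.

0.4545

Let the stationary distribution be π with π = πP and π_1 + π_2 = 1.
π_1 = 0.5·π_1 + 0.6·π_2
Solving with the normalization constraint gives π = (0.5455, 0.4545).
So the stationary probability of Running is 0.4545.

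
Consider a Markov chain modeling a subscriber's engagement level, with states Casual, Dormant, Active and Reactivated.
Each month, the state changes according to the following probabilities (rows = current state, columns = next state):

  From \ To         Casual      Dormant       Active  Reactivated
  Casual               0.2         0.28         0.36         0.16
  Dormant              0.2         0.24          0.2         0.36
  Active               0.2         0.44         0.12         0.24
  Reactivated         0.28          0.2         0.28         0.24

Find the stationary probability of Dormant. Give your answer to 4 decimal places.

Let the stationary distribution be π with π = πP and π_1 + π_2 + π_3 + π_4 = 1.
π_1 = 0.2·π_1 + 0.2·π_2 + 0.2·π_3 + 0.28·π_4
π_2 = 0.28·π_1 + 0.24·π_2 + 0.44·π_3 + 0.2·π_4
π_3 = 0.36·π_1 + 0.2·π_2 + 0.12·π_3 + 0.28·π_4
Solving with the normalization constraint gives π = (0.2205, 0.2859, 0.2369, 0.2567).
So the stationary probability of Dormant is 0.2859.

0.2859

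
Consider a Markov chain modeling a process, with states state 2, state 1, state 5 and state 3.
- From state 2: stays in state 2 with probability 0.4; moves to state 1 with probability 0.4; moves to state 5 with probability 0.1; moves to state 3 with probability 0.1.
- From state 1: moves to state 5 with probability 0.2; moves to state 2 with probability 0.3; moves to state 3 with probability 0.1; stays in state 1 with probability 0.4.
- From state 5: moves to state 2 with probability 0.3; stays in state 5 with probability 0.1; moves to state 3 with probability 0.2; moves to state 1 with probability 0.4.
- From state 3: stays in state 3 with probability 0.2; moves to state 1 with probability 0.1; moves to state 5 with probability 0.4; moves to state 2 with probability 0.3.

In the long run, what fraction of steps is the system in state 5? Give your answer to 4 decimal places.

0.1753

Let the stationary distribution be π with π = πP and π_1 + π_2 + π_3 + π_4 = 1.
π_1 = 0.4·π_1 + 0.3·π_2 + 0.3·π_3 + 0.3·π_4
π_2 = 0.4·π_1 + 0.4·π_2 + 0.4·π_3 + 0.1·π_4
π_3 = 0.1·π_1 + 0.2·π_2 + 0.1·π_3 + 0.4·π_4
Solving with the normalization constraint gives π = (0.3333, 0.3608, 0.1753, 0.1306).
So the stationary probability of state 5 is 0.1753.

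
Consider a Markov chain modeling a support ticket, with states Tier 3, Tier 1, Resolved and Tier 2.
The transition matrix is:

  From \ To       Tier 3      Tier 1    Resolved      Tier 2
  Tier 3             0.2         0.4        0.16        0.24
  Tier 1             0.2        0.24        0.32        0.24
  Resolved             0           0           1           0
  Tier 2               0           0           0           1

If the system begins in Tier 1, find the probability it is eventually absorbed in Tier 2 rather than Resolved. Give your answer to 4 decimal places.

Let h(s) be the probability of absorption at Tier 2 starting from transient state s. Then h(Tier 2) = 1 and h(Resolved) = 0. By first-step analysis:
h(Tier 3) = 0.2·h(Tier 3) + 0.4·h(Tier 1) + 0.16·0 + 0.24·1
h(Tier 1) = 0.2·h(Tier 3) + 0.24·h(Tier 1) + 0.32·0 + 0.24·1
Solving: h(Tier 3) = 0.5273, h(Tier 1) = 0.4545.
Starting from Tier 1, the probability is 0.4545.

0.4545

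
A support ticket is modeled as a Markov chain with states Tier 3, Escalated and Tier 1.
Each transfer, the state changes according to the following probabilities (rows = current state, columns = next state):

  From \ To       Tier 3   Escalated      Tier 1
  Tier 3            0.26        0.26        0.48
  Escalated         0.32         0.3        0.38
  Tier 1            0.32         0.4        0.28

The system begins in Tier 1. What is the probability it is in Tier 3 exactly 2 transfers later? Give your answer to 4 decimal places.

0.3008

Sum over the intermediate state after 1 transfer:
P = P(Tier 1→Tier 3)·P(Tier 3→Tier 3) + P(Tier 1→Escalated)·P(Escalated→Tier 3) + P(Tier 1→Tier 1)·P(Tier 1→Tier 3)
  = 0.32×0.26 + 0.4×0.32 + 0.28×0.32
  = 0.0832 + 0.1280 + 0.0896 = 0.3008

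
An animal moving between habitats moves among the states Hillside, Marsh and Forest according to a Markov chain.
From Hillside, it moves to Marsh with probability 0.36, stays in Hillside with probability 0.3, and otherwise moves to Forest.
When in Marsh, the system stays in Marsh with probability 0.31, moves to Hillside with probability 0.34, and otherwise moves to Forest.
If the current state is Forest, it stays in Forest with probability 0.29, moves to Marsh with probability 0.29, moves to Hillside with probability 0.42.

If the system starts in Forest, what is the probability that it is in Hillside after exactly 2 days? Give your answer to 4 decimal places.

Sum over the intermediate state after 1 day:
P = P(Forest→Hillside)·P(Hillside→Hillside) + P(Forest→Marsh)·P(Marsh→Hillside) + P(Forest→Forest)·P(Forest→Hillside)
  = 0.42×0.3 + 0.29×0.34 + 0.29×0.42
  = 0.1260 + 0.0986 + 0.1218 = 0.3464

0.3464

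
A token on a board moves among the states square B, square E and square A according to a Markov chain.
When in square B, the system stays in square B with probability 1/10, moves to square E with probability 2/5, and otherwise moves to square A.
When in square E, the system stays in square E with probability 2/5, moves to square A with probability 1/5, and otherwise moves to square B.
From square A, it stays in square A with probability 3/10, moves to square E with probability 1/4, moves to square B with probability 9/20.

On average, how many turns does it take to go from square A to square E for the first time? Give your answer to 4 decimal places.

Let t(s) be the expected number of turns to first reach square E from state s, with t(square E) = 0. Conditioning on the first turn:
t(square B) = 1 + 0.1·t(square B) + 0.5·t(square A)
t(square A) = 1 + 0.45·t(square B) + 0.3·t(square A)
Solving: t(square B) = 2.9630, t(square A) = 3.3333.
Expected turns from square A to square E: 3.3333.

3.3333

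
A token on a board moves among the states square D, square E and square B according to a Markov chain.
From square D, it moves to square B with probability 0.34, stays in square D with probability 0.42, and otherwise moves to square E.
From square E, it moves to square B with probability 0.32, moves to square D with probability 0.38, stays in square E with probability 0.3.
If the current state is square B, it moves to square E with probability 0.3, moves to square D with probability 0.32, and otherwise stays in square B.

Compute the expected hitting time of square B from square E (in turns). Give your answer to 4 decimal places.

Let t(s) be the expected number of turns to first reach square B from state s, with t(square B) = 0. Conditioning on the first turn:
t(square D) = 1 + 0.42·t(square D) + 0.24·t(square E)
t(square E) = 1 + 0.38·t(square D) + 0.3·t(square E)
Solving: t(square D) = 2.9860, t(square E) = 3.0496.
Expected turns from square E to square B: 3.0496.

3.0496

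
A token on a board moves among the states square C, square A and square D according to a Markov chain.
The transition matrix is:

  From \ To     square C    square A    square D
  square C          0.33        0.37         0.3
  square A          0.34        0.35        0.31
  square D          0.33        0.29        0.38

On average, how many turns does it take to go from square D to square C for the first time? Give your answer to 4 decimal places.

Let t(s) be the expected number of turns to first reach square C from state s, with t(square C) = 0. Conditioning on the first turn:
t(square A) = 1 + 0.35·t(square A) + 0.31·t(square D)
t(square D) = 1 + 0.29·t(square A) + 0.38·t(square D)
Solving: t(square A) = 2.9703, t(square D) = 3.0022.
Expected turns from square D to square C: 3.0022.

3.0022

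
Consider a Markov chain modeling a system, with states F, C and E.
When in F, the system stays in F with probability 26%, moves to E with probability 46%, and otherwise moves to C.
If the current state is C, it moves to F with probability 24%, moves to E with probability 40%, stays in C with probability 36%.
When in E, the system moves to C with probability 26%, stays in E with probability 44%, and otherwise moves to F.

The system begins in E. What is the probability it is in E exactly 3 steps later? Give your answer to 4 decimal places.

0.4338

Propagate the distribution vector 3 steps from E.
After 0 steps: (0.0000, 0.0000, 1.0000)
After 1 step: (0.3000, 0.2600, 0.4400)
After 2 steps: (0.2724, 0.2920, 0.4356)
After 3 steps: (0.2716, 0.2946, 0.4338)
P(in E after 3 steps) = 0.4338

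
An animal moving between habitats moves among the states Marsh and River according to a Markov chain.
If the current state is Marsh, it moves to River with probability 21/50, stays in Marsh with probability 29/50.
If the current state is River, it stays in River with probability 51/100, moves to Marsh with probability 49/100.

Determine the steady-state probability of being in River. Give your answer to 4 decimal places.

0.4615

Let the stationary distribution be π with π = πP and π_1 + π_2 = 1.
π_1 = 0.58·π_1 + 0.49·π_2
Solving with the normalization constraint gives π = (0.5385, 0.4615).
So the stationary probability of River is 0.4615.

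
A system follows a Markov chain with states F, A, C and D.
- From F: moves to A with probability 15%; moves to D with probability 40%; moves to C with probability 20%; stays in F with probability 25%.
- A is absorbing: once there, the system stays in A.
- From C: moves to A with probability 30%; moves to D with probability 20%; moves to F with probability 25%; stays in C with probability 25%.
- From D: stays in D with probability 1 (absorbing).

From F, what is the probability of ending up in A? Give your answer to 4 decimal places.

Let h(s) be the probability of absorption at A starting from transient state s. Then h(A) = 1 and h(D) = 0. By first-step analysis:
h(F) = 0.25·h(F) + 0.15·1 + 0.2·h(C) + 0.4·0
h(C) = 0.25·h(F) + 0.3·1 + 0.25·h(C) + 0.2·0
Solving: h(F) = 0.3366, h(C) = 0.5122.
Starting from F, the probability is 0.3366.

0.3366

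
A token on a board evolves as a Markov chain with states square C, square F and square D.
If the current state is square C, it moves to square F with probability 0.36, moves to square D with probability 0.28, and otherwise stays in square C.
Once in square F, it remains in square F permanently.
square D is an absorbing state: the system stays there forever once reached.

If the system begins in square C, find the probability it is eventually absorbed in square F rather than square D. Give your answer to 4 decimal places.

0.5625

Let h(s) be the probability of absorption at square F starting from transient state s. Then h(square F) = 1 and h(square D) = 0. By first-step analysis:
h(square C) = 0.36·h(square C) + 0.36·1 + 0.28·0
Solving: h(square C) = 0.5625.
Starting from square C, the probability is 0.5625.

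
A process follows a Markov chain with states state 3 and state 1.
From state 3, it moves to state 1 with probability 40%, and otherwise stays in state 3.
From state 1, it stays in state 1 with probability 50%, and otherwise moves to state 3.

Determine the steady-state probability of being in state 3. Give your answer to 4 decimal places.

Let the stationary distribution be π with π = πP and π_1 + π_2 = 1.
π_1 = 0.6·π_1 + 0.5·π_2
Solving with the normalization constraint gives π = (0.5556, 0.4444).
So the stationary probability of state 3 is 0.5556.

0.5556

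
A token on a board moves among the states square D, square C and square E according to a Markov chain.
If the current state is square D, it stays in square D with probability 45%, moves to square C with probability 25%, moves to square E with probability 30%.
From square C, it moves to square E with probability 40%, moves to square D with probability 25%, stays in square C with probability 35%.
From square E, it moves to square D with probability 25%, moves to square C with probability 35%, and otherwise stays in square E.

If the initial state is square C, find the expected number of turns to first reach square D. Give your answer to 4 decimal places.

4.0000

Let t(s) be the expected number of turns to first reach square D from state s, with t(square D) = 0. Conditioning on the first turn:
t(square C) = 1 + 0.35·t(square C) + 0.4·t(square E)
t(square E) = 1 + 0.35·t(square C) + 0.4·t(square E)
Solving: t(square C) = 4.0000, t(square E) = 4.0000.
Expected turns from square C to square D: 4.0000.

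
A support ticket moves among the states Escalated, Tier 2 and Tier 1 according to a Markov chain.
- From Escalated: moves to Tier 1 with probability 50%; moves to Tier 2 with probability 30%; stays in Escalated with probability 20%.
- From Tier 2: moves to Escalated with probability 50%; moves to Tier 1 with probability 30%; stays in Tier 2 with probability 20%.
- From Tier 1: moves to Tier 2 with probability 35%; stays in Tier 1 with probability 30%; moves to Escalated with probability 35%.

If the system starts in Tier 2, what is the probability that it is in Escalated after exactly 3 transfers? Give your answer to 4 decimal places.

Propagate the distribution vector 3 transfers from Tier 2.
After 0 transfers: (0.0000, 1.0000, 0.0000)
After 1 transfer: (0.5000, 0.2000, 0.3000)
After 2 transfers: (0.3050, 0.2950, 0.4000)
After 3 transfers: (0.3485, 0.2905, 0.3610)
P(in Escalated after 3 transfers) = 0.3485

0.3485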